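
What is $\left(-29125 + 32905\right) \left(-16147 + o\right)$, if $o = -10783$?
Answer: $-101795400$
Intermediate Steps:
$\left(-29125 + 32905\right) \left(-16147 + o\right) = \left(-29125 + 32905\right) \left(-16147 - 10783\right) = 3780 \left(-26930\right) = -101795400$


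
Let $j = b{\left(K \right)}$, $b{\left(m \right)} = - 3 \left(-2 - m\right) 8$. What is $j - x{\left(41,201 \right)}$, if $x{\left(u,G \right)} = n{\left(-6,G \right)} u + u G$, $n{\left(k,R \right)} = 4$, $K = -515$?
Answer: $-20717$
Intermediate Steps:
$x{\left(u,G \right)} = 4 u + G u$ ($x{\left(u,G \right)} = 4 u + u G = 4 u + G u$)
$b{\left(m \right)} = 48 + 24 m$ ($b{\left(m \right)} = \left(6 + 3 m\right) 8 = 48 + 24 m$)
$j = -12312$ ($j = 48 + 24 \left(-515\right) = 48 - 12360 = -12312$)
$j - x{\left(41,201 \right)} = -12312 - 41 \left(4 + 201\right) = -12312 - 41 \cdot 205 = -12312 - 8405 = -20717$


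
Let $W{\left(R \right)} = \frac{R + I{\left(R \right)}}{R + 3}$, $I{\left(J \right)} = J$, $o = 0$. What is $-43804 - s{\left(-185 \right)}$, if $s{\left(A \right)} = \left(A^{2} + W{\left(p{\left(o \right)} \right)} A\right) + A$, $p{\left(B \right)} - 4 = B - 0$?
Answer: $- \frac{543428}{7} \approx -77633.0$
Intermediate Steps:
$p{\left(B \right)} = 4 + B$ ($p{\left(B \right)} = 4 + \left(B - 0\right) = 4 + \left(B + 0\right) = 4 + B$)
$W{\left(R \right)} = \frac{2 R}{3 + R}$ ($W{\left(R \right)} = \frac{R + R}{R + 3} = \frac{2 R}{3 + R}$)
$s{\left(A \right)} = A^{2} + \frac{15 A}{7}$ ($s{\left(A \right)} = \left(A^{2} + \frac{2 \left(4 + 0\right)}{3 + \left(4 + 0\right)} A\right) + A = \left(A^{2} + 2 \cdot 4 \frac{1}{3 + 4} A\right) + A = \left(A^{2} + 2 \cdot 4 \cdot \frac{1}{7} A\right) + A = \left(A^{2} + \frac{8 A}{7}\right) + A = A^{2} + \frac{15 A}{7}$)
$-43804 - s{\left(-185 \right)} = -43804 - \frac{1}{7} \left(-185\right) \left(15 + 7 \left(-185\right)\right) = -43804 - \frac{1}{7} \left(-185\right) \left(15 - 1295\right) = -43804 - \frac{1}{7} \left(-185\right) \left(-1280\right) = -43804 - \frac{236800}{7} = - \frac{543428}{7}$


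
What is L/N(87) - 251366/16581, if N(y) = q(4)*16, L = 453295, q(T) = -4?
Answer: -7532171819/1061184 ≈ -7097.9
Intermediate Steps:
N(y) = -64 (N(y) = -4*16 = -64)
L/N(87) - 251366/16581 = 453295/(-64) - 251366/16581 = 453295*(-1/64) - 251366*1/16581 = -453295/64 - 251366/16581 = -7532171819/1061184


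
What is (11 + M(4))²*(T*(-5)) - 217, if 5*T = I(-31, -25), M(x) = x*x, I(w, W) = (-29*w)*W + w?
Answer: 16406657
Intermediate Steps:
I(w, W) = w - 29*W*w (I(w, W) = -29*W*w + w = w - 29*W*w)
M(x) = x²
T = -22506/5 (T = (-31*(1 - 29*(-25)))/5 = (-31*(1 + 725))/5 = (-31*726)/5 = (⅕)*(-22506) = -22506/5 ≈ -4501.2)
(11 + M(4))²*(T*(-5)) - 217 = (11 + 4²)²*(-22506/5*(-5)) - 217 = (11 + 16)²*22506 - 217 = 27²*22506 - 217 = 729*22506 - 217 = 16406874 - 217 = 16406657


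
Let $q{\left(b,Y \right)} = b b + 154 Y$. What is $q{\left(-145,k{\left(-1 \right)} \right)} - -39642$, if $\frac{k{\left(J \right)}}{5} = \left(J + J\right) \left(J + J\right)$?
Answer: $63747$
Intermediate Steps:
$k{\left(J \right)} = 20 J^{2}$ ($k{\left(J \right)} = 5 \left(J + J\right) \left(J + J\right) = 5 \cdot 2 J 2 J = 5 \cdot 4 J^{2} = 20 J^{2}$)
$q{\left(b,Y \right)} = b^{2} + 154 Y$
$q{\left(-145,k{\left(-1 \right)} \right)} - -39642 = \left(\left(-145\right)^{2} + 154 \cdot 20 \left(-1\right)^{2}\right) - -39642 = \left(21025 + 154 \cdot 20 \cdot 1\right) + 39642 = \left(21025 + 154 \cdot 20\right) + 39642 = \left(21025 + 3080\right) + 39642 = 24105 + 39642 = 63747$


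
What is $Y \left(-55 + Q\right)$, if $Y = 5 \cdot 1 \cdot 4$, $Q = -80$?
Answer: $-2700$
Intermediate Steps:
$Y = 20$ ($Y = 5 \cdot 4 = 20$)
$Y \left(-55 + Q\right) = 20 \left(-55 - 80\right) = 20 \left(-135\right) = -2700$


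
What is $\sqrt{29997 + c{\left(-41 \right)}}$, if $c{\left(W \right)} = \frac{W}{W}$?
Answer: $\sqrt{29998} \approx 173.2$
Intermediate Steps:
$c{\left(W \right)} = 1$
$\sqrt{29997 + c{\left(-41 \right)}} = \sqrt{29997 + 1} = \sqrt{29998}$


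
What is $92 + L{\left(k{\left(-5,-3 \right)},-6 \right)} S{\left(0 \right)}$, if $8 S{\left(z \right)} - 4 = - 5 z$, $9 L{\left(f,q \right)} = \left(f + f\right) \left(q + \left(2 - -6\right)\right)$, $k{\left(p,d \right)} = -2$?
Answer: $\frac{824}{9} \approx 91.556$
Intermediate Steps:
$L{\left(f,q \right)} = \frac{2 f \left(8 + q\right)}{9}$ ($L{\left(f,q \right)} = \frac{\left(f + f\right) \left(q + \left(2 - -6\right)\right)}{9} = \frac{2 f \left(q + \left(2 + 6\right)\right)}{9} = \frac{2 f \left(q + 8\right)}{9} = \frac{2 f \left(8 + q\right)}{9}$)
$S{\left(z \right)} = \frac{1}{2} - \frac{5 z}{8}$ ($S{\left(z \right)} = \frac{1}{2} + \frac{\left(-5\right) z}{8} = \frac{1}{2} - \frac{5 z}{8}$)
$92 + L{\left(k{\left(-5,-3 \right)},-6 \right)} S{\left(0 \right)} = 92 + \frac{2}{9} \left(-2\right) \left(8 - 6\right) \left(\frac{1}{2} - 0\right) = 92 + \frac{2}{9} \left(-2\right) 2 \left(\frac{1}{2} + 0\right) = 92 - \frac{4}{9} = \frac{824}{9}$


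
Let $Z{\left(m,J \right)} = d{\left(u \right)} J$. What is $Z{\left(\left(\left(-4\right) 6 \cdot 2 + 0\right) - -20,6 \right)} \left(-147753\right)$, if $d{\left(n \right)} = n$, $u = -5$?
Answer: $4432590$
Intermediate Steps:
$Z{\left(m,J \right)} = - 5 J$
$Z{\left(\left(\left(-4\right) 6 \cdot 2 + 0\right) - -20,6 \right)} \left(-147753\right) = \left(-5\right) 6 \left(-147753\right) = \left(-30\right) \left(-147753\right) = 4432590$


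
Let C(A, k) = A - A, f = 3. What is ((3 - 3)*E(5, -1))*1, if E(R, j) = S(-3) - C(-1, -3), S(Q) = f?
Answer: 0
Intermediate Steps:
C(A, k) = 0
S(Q) = 3
E(R, j) = 3 (E(R, j) = 3 - 1*0 = 3 + 0 = 3)
((3 - 3)*E(5, -1))*1 = ((3 - 3)*3)*1 = (0*3)*1 = 0*1 = 0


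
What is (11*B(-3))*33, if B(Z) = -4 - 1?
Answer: -1815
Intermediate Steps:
B(Z) = -5
(11*B(-3))*33 = (11*(-5))*33 = -55*33 = -1815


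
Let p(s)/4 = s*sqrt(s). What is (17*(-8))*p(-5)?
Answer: 2720*I*sqrt(5) ≈ 6082.1*I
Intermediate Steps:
p(s) = 4*s**(3/2) (p(s) = 4*(s*sqrt(s)) = 4*s**(3/2))
(17*(-8))*p(-5) = (17*(-8))*(4*(-5)**(3/2)) = -544*(-5*I*sqrt(5)) = -(-2720)*I*sqrt(5) = 2720*I*sqrt(5)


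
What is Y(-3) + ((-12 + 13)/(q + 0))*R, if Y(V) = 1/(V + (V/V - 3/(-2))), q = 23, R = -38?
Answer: -84/23 ≈ -3.6522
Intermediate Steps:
Y(V) = 1/(5/2 + V) (Y(V) = 1/(V + (1 - 3*(-1/2))) = 1/(V + (1 + 3/2)) = 1/(V + 5/2) = 1/(5/2 + V))
Y(-3) + ((-12 + 13)/(q + 0))*R = 2/(5 + 2*(-3)) + ((-12 + 13)/(23 + 0))*(-38) = 2/(5 - 6) + (1/23)*(-38) = 2/(-1) + (1*(1/23))*(-38) = 2*(-1) + (1/23)*(-38) = -2 - 38/23 = -84/23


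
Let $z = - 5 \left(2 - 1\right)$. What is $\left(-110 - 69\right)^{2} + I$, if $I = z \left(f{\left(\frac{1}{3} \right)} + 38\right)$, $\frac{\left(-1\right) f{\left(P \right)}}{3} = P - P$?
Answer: $31851$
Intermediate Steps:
$f{\left(P \right)} = 0$ ($f{\left(P \right)} = - 3 \left(P - P\right) = \left(-3\right) 0 = 0$)
$z = -5$ ($z = \left(-5\right) 1 = -5$)
$I = -190$ ($I = - 5 \left(0 + 38\right) = \left(-5\right) 38 = -190$)
$\left(-110 - 69\right)^{2} + I = \left(-110 - 69\right)^{2} - 190 = \left(-179\right)^{2} - 190 = 32041 - 190 = 31851$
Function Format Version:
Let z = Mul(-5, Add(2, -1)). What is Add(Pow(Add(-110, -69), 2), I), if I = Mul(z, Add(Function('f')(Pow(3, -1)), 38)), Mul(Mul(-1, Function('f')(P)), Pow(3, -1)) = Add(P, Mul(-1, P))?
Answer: 31851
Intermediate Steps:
Function('f')(P) = 0 (Function('f')(P) = Mul(-3, Add(P, Mul(-1, P))) = Mul(-3, 0) = 0)
z = -5 (z = Mul(-5, 1) = -5)
I = -190 (I = Mul(-5, Add(0, 38)) = Mul(-5, 38) = -190)
Add(Pow(Add(-110, -69), 2), I) = Add(Pow(Add(-110, -69), 2), -190) = Add(Pow(-179, 2), -190) = Add(32041, -190) = 31851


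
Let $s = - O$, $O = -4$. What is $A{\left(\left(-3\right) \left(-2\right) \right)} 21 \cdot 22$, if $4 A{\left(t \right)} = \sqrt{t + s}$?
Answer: $\frac{231 \sqrt{10}}{2} \approx 365.24$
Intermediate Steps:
$s = 4$ ($s = \left(-1\right) \left(-4\right) = 4$)
$A{\left(t \right)} = \frac{\sqrt{4 + t}}{4}$ ($A{\left(t \right)} = \frac{\sqrt{t + 4}}{4} = \frac{\sqrt{4 + t}}{4}$)
$A{\left(\left(-3\right) \left(-2\right) \right)} 21 \cdot 22 = \frac{\sqrt{4 - -6}}{4} \cdot 21 \cdot 22 = \frac{\sqrt{4 + 6}}{4} \cdot 21 \cdot 22 = \frac{\sqrt{10}}{4} \cdot 21 \cdot 22 = \frac{21 \sqrt{10}}{4} \cdot 22 = \frac{231 \sqrt{10}}{2}$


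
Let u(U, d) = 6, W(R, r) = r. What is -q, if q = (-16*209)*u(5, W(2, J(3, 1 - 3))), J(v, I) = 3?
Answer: 20064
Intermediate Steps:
q = -20064 (q = -16*209*6 = -3344*6 = -20064)
-q = -1*(-20064) = 20064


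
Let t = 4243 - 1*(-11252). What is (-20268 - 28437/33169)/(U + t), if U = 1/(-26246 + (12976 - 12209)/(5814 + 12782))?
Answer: -328128251076072921/250845282172037371 ≈ -1.3081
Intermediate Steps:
t = 15495 (t = 4243 + 11252 = 15495)
U = -18596/488069849 (U = 1/(-26246 + 767/18596) = 1/(-488069849/18596) = -18596/488069849 ≈ -3.8101e-5)
(-20268 - 28437/33169)/(U + t) = (-20268 - 28437/33169)/(-18596/488069849 + 15495) = (-20268 - 28437*1/33169)/(7562642291659/488069849) = (-20268 - 28437/33169)*(488069849/7562642291659) = -672297729/33169*488069849/7562642291659 = -328128251076072921/250845282172037371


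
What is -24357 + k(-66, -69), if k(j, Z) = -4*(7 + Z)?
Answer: -24109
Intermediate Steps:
k(j, Z) = -28 - 4*Z
-24357 + k(-66, -69) = -24357 + (-28 - 4*(-69)) = -24357 + (-28 + 276) = -24357 + 248 = -24109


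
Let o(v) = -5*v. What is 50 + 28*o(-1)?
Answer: 190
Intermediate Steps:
50 + 28*o(-1) = 50 + 28*(-5*(-1)) = 50 + 28*5 = 50 + 140 = 190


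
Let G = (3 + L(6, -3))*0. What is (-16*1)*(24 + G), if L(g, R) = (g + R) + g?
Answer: -384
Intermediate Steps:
L(g, R) = R + 2*g (L(g, R) = (R + g) + g = R + 2*g)
G = 0 (G = (3 + (-3 + 2*6))*0 = (3 + (-3 + 12))*0 = (3 + 9)*0 = 12*0 = 0)
(-16*1)*(24 + G) = (-16*1)*(24 + 0) = -16*24 = -384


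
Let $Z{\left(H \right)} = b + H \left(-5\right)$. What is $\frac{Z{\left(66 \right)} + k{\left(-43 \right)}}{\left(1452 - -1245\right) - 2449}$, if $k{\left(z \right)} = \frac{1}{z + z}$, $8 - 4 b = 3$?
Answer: $- \frac{56547}{42656} \approx -1.3257$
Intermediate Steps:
$b = \frac{5}{4}$ ($b = 2 - \frac{3}{4} = \frac{5}{4} \approx 1.25$)
$k{\left(z \right)} = \frac{1}{2 z}$
$Z{\left(H \right)} = \frac{5}{4} - 5 H$ ($Z{\left(H \right)} = \frac{5}{4} + H \left(-5\right) = \frac{5}{4} - 5 H$)
$\frac{Z{\left(66 \right)} + k{\left(-43 \right)}}{\left(1452 - -1245\right) - 2449} = \frac{\left(\frac{5}{4} - 330\right) + \frac{1}{2 \left(-43\right)}}{\left(1452 - -1245\right) - 2449} = \frac{\left(\frac{5}{4} - 330\right) + \frac{1}{2} \left(- \frac{1}{43}\right)}{\left(1452 + 1245\right) - 2449} = \frac{- \frac{1315}{4} - \frac{1}{86}}{2697 - 2449} = - \frac{56547}{172 \cdot 248} = \left(- \frac{56547}{172}\right) \frac{1}{248} = - \frac{56547}{42656}$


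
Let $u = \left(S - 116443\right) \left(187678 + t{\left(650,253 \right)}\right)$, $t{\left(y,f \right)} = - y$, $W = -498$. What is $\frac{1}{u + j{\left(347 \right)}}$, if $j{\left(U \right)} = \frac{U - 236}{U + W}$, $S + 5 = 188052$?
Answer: $\frac{151}{2022184889601} \approx 7.4672 \cdot 10^{-11}$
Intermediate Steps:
$S = 188047$ ($S = -5 + 188052 = 188047$)
$j{\left(U \right)} = \frac{-236 + U}{-498 + U}$ ($j{\left(U \right)} = \frac{U - 236}{U - 498} = \frac{-236 + U}{-498 + U}$)
$u = 13391952912$ ($u = \left(188047 - 116443\right) \left(187678 - 650\right) = 71604 \left(187678 - 650\right) = 71604 \cdot 187028 = 13391952912$)
$\frac{1}{u + j{\left(347 \right)}} = \frac{1}{13391952912 + \frac{-236 + 347}{-498 + 347}} = \frac{1}{13391952912 + \frac{1}{-151} \cdot 111} = \frac{1}{13391952912 - \frac{111}{151}} = \frac{1}{\frac{2022184889601}{151}} = \frac{151}{2022184889601}$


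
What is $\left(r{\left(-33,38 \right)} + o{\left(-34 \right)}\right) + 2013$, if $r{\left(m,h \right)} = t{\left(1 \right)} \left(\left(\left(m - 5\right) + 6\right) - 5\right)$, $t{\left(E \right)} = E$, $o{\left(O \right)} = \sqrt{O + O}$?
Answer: $1976 + 2 i \sqrt{17} \approx 1976.0 + 8.2462 i$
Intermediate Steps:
$o{\left(O \right)} = \sqrt{2} \sqrt{O}$ ($o{\left(O \right)} = \sqrt{2 O} = \sqrt{2} \sqrt{O}$)
$r{\left(m,h \right)} = -4 + m$ ($r{\left(m,h \right)} = 1 \left(\left(\left(m - 5\right) + 6\right) - 5\right) = 1 \left(\left(\left(-5 + m\right) + 6\right) - 5\right) = 1 \left(\left(1 + m\right) - 5\right) = 1 \left(-4 + m\right) = -4 + m$)
$\left(r{\left(-33,38 \right)} + o{\left(-34 \right)}\right) + 2013 = \left(\left(-4 - 33\right) + \sqrt{2} \sqrt{-34}\right) + 2013 = \left(-37 + \sqrt{2} i \sqrt{34}\right) + 2013 = \left(-37 + 2 i \sqrt{17}\right) + 2013 = 1976 + 2 i \sqrt{17}$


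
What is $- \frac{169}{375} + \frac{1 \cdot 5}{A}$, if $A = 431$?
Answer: $- \frac{70964}{161625} \approx -0.43907$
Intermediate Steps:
$- \frac{169}{375} + \frac{1 \cdot 5}{A} = - \frac{169}{375} + \frac{1 \cdot 5}{431} = \left(-169\right) \frac{1}{375} + 5 \cdot \frac{1}{431} = - \frac{169}{375} + \frac{5}{431} = - \frac{70964}{161625}$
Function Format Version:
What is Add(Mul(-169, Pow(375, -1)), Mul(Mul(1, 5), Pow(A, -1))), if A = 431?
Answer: Rational(-70964, 161625) ≈ -0.43907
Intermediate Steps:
Add(Mul(-169, Pow(375, -1)), Mul(Mul(1, 5), Pow(A, -1))) = Add(Mul(-169, Pow(375, -1)), Mul(Mul(1, 5), Pow(431, -1))) = Add(Mul(-169, Rational(1, 375)), Mul(5, Rational(1, 431))) = Add(Rational(-169, 375), Rational(5, 431)) = Rational(-70964, 161625)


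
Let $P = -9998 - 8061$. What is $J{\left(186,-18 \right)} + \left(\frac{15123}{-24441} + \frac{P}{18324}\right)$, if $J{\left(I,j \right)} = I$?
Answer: $\frac{27527628851}{149285628} \approx 184.4$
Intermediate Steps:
$P = -18059$
$J{\left(186,-18 \right)} + \left(\frac{15123}{-24441} + \frac{P}{18324}\right) = 186 + \left(\frac{15123}{-24441} - \frac{18059}{18324}\right) = 186 + \left(15123 \left(- \frac{1}{24441}\right) - \frac{18059}{18324}\right) = 186 - \frac{239497957}{149285628} = \frac{27527628851}{149285628}$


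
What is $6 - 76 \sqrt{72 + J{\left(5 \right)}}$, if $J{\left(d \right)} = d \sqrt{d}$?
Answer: $6 - 76 \sqrt{72 + 5 \sqrt{5}} \approx -687.14$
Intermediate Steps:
$J{\left(d \right)} = d^{\frac{3}{2}}$
$6 - 76 \sqrt{72 + J{\left(5 \right)}} = 6 - 76 \sqrt{72 + 5^{\frac{3}{2}}} = 6 - 76 \sqrt{72 + 5 \sqrt{5}}$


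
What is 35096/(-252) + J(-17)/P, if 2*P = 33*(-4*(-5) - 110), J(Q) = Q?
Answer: -1447591/10395 ≈ -139.26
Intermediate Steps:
P = -1485 (P = (33*(-4*(-5) - 110))/2 = (33*(20 - 110))/2 = (33*(-90))/2 = (½)*(-2970) = -1485)
35096/(-252) + J(-17)/P = 35096/(-252) - 17/(-1485) = 35096*(-1/252) - 17*(-1/1485) = -8774/63 + 17/1485 = -1447591/10395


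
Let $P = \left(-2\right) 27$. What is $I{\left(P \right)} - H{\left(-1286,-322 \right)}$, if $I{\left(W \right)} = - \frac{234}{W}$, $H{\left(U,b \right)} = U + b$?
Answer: $\frac{4837}{3} \approx 1612.3$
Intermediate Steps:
$P = -54$
$I{\left(P \right)} - H{\left(-1286,-322 \right)} = - \frac{234}{-54} - \left(-1286 - 322\right) = \left(-234\right) \left(- \frac{1}{54}\right) - -1608 = \frac{13}{3} + 1608 = \frac{4837}{3}$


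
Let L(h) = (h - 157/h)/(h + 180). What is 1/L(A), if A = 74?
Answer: 18796/5319 ≈ 3.5337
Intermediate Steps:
L(h) = (h - 157/h)/(180 + h)
1/L(A) = 1/((-157 + 74**2)/(74*(180 + 74))) = 1/((1/74)*(-157 + 5476)/254) = 1/((1/74)*(1/254)*5319) = 1/(5319/18796) = 18796/5319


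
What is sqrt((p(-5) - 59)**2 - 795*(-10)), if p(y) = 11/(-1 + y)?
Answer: 5*sqrt(16777)/6 ≈ 107.94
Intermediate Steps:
sqrt((p(-5) - 59)**2 - 795*(-10)) = sqrt((11/(-1 - 5) - 59)**2 - 795*(-10)) = sqrt((11/(-6) - 59)**2 + 7950) = sqrt((11*(-1/6) - 59)**2 + 7950) = sqrt((-11/6 - 59)**2 + 7950) = sqrt((-365/6)**2 + 7950) = sqrt(133225/36 + 7950) = sqrt(419425/36) = 5*sqrt(16777)/6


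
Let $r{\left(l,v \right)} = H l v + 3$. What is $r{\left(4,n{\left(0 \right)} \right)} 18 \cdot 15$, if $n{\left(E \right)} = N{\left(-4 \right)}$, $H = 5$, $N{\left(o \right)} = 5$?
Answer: $27810$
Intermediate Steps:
$n{\left(E \right)} = 5$
$r{\left(l,v \right)} = 3 + 5 l v$ ($r{\left(l,v \right)} = 5 l v + 3 = 3 + 5 l v$)
$r{\left(4,n{\left(0 \right)} \right)} 18 \cdot 15 = \left(3 + 5 \cdot 4 \cdot 5\right) 18 \cdot 15 = \left(3 + 100\right) 18 \cdot 15 = 103 \cdot 18 \cdot 15 = 1854 \cdot 15 = 27810$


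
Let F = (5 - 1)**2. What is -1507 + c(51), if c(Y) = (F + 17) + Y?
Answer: -1423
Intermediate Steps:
F = 16 (F = 4**2 = 16)
c(Y) = 33 + Y (c(Y) = (16 + 17) + Y = 33 + Y)
-1507 + c(51) = -1507 + (33 + 51) = -1507 + 84 = -1423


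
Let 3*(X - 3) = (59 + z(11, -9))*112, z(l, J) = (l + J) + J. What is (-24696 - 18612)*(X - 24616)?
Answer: 981864540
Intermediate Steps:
z(l, J) = l + 2*J (z(l, J) = (J + l) + J = l + 2*J)
X = 5833/3 (X = 3 + ((59 + (11 + 2*(-9)))*112)/3 = 3 + ((59 + (11 - 18))*112)/3 = 3 + ((59 - 7)*112)/3 = 3 + (52*112)/3 = 3 + (⅓)*5824 = 3 + 5824/3 = 5833/3 ≈ 1944.3)
(-24696 - 18612)*(X - 24616) = (-24696 - 18612)*(5833/3 - 24616) = -43308*(-68015/3) = 981864540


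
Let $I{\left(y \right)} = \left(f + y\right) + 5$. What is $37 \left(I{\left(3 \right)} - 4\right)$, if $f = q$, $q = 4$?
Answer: $296$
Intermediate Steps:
$f = 4$
$I{\left(y \right)} = 9 + y$ ($I{\left(y \right)} = \left(4 + y\right) + 5 = 9 + y$)
$37 \left(I{\left(3 \right)} - 4\right) = 37 \left(\left(9 + 3\right) - 4\right) = 37 \left(12 - 4\right) = 37 \cdot 8 = 296$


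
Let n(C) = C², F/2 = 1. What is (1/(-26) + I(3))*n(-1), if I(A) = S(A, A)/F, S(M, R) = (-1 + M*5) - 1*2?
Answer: 155/26 ≈ 5.9615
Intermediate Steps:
F = 2 (F = 2*1 = 2)
S(M, R) = -3 + 5*M (S(M, R) = (-1 + 5*M) - 2 = -3 + 5*M)
I(A) = -3/2 + 5*A/2 (I(A) = (-3 + 5*A)/2 = (-3 + 5*A)*(½) = -3/2 + 5*A/2)
(1/(-26) + I(3))*n(-1) = (1/(-26) + (-3/2 + (5/2)*3))*(-1)² = (-1/26 + (-3/2 + 15/2))*1 = (-1/26 + 6)*1 = (155/26)*1 = 155/26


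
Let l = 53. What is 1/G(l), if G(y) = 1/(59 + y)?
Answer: 112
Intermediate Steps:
1/G(l) = 1/(1/(59 + 53)) = 1/(1/112) = 112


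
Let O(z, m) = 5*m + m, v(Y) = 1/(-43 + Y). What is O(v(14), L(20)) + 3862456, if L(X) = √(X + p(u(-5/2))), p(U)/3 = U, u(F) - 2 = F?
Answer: 3862456 + 3*√74 ≈ 3.8625e+6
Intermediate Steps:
u(F) = 2 + F
p(U) = 3*U
L(X) = √(-3/2 + X) (L(X) = √(X + 3*(2 - 5/2)) = √(X + 3*(-½)) = √(X - 3/2) = √(-3/2 + X))
O(z, m) = 6*m
O(v(14), L(20)) + 3862456 = 6*(√(-6 + 4*20)/2) + 3862456 = 6*(√(-6 + 80)/2) + 3862456 = 6*(√74/2) + 3862456 = 3*√74 + 3862456 = 3862456 + 3*√74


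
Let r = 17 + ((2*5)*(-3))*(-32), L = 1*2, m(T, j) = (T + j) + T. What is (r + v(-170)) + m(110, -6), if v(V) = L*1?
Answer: 1193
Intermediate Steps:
m(T, j) = j + 2*T
L = 2
r = 977 (r = 17 + (10*(-3))*(-32) = 17 - 30*(-32) = 17 + 960 = 977)
v(V) = 2 (v(V) = 2*1 = 2)
(r + v(-170)) + m(110, -6) = (977 + 2) + (-6 + 2*110) = 979 + (-6 + 220) = 979 + 214 = 1193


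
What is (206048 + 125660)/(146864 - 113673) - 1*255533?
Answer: -8481064095/33191 ≈ -2.5552e+5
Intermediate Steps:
(206048 + 125660)/(146864 - 113673) - 1*255533 = 331708/33191 - 255533 = -8481064095/33191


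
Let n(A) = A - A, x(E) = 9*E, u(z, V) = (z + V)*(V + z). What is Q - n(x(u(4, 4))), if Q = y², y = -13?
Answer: 169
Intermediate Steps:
u(z, V) = (V + z)² (u(z, V) = (V + z)*(V + z) = (V + z)²)
n(A) = 0
Q = 169 (Q = (-13)² = 169)
Q - n(x(u(4, 4))) = 169 - 1*0 = 169 + 0 = 169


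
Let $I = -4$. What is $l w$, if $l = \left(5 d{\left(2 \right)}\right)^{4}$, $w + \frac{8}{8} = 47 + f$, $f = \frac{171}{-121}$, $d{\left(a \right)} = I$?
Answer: $\frac{863200000}{121} \approx 7.1339 \cdot 10^{6}$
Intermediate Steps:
$d{\left(a \right)} = -4$
$f = - \frac{171}{121}$ ($f = 171 \left(- \frac{1}{121}\right) = - \frac{171}{121} \approx -1.4132$)
$w = \frac{5395}{121}$ ($w = -1 + \left(47 - \frac{171}{121}\right) = -1 + \frac{5516}{121} = \frac{5395}{121} \approx 44.587$)
$l = 160000$ ($l = \left(5 \left(-4\right)\right)^{4} = \left(-20\right)^{4} = 160000$)
$l w = 160000 \cdot \frac{5395}{121} = \frac{863200000}{121}$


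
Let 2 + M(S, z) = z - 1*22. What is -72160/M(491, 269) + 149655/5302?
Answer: -6289579/23618 ≈ -266.30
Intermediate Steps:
M(S, z) = -24 + z (M(S, z) = -2 + (z - 1*22) = -2 + (z - 22) = -2 + (-22 + z) = -24 + z)
-72160/M(491, 269) + 149655/5302 = -72160/(-24 + 269) + 149655/5302 = -72160/245 + 149655*(1/5302) = -72160*1/245 + 13605/482 = -14432/49 + 13605/482 = -6289579/23618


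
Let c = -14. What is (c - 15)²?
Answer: 841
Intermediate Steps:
(c - 15)² = (-14 - 15)² = (-29)² = 841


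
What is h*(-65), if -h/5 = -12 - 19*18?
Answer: -115050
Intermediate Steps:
h = 1770 (h = -5*(-12 - 19*18) = -5*(-12 - 342) = -5*(-354) = 1770)
h*(-65) = 1770*(-65) = -115050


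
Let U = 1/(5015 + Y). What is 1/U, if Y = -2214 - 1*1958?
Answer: 843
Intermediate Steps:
Y = -4172 (Y = -2214 - 1958 = -4172)
U = 1/843 (U = 1/(5015 - 4172) = 1/843 ≈ 0.0011862)
1/U = 1/(1/843) = 843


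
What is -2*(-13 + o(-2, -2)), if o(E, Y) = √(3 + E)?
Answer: 24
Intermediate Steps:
-2*(-13 + o(-2, -2)) = -2*(-13 + √(3 - 2)) = -2*(-13 + √1) = -2*(-13 + 1) = -2*(-12) = 24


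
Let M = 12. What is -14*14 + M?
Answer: -184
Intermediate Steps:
-14*14 + M = -14*14 + 12 = -196 + 12 = -184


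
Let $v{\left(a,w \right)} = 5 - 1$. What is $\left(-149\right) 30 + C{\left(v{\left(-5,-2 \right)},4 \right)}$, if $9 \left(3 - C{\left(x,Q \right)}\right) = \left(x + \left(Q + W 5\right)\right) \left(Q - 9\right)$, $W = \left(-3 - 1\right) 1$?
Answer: $- \frac{13421}{3} \approx -4473.7$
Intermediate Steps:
$v{\left(a,w \right)} = 4$ ($v{\left(a,w \right)} = 5 - 1 = 4$)
$W = -4$ ($W = \left(-4\right) 1 = -4$)
$C{\left(x,Q \right)} = 3 - \frac{\left(-9 + Q\right) \left(-20 + Q + x\right)}{9}$ ($C{\left(x,Q \right)} = 3 - \frac{\left(x + \left(Q - 20\right)\right) \left(Q - 9\right)}{9} = 3 - \frac{\left(x + \left(Q - 20\right)\right) \left(-9 + Q\right)}{9} = 3 - \frac{\left(x + \left(-20 + Q\right)\right) \left(-9 + Q\right)}{9} = 3 - \frac{\left(-20 + Q + x\right) \left(-9 + Q\right)}{9} = 3 - \frac{\left(-9 + Q\right) \left(-20 + Q + x\right)}{9}$)
$\left(-149\right) 30 + C{\left(v{\left(-5,-2 \right)},4 \right)} = \left(-149\right) 30 - \left(\frac{1}{9} + \frac{16}{9} + \frac{16}{9}\right) = -4470 - \frac{11}{3} = - \frac{13421}{3}$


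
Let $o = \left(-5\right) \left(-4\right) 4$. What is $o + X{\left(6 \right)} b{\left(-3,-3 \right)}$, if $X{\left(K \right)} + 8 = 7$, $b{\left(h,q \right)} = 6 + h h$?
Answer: $65$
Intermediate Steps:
$b{\left(h,q \right)} = 6 + h^{2}$
$X{\left(K \right)} = -1$ ($X{\left(K \right)} = -8 + 7 = -1$)
$o = 80$ ($o = 20 \cdot 4 = 80$)
$o + X{\left(6 \right)} b{\left(-3,-3 \right)} = 80 - \left(6 + \left(-3\right)^{2}\right) = 80 - \left(6 + 9\right) = 80 - 15 = 65$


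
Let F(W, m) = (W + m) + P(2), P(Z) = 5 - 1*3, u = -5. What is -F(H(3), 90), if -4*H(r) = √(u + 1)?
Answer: -92 + I/2 ≈ -92.0 + 0.5*I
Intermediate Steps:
P(Z) = 2 (P(Z) = 5 - 3 = 2)
H(r) = -I/2 (H(r) = -√(-5 + 1)/4 = -I/2)
F(W, m) = 2 + W + m (F(W, m) = (W + m) + 2 = 2 + W + m)
-F(H(3), 90) = -(2 - I/2 + 90) = -(92 - I/2) = -92 + I/2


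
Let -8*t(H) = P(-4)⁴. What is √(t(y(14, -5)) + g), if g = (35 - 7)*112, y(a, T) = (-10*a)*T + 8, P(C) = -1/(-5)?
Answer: √31359998/100 ≈ 56.000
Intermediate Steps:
P(C) = ⅕ (P(C) = -1*(-⅕) = ⅕)
y(a, T) = 8 - 10*T*a (y(a, T) = -10*T*a + 8 = 8 - 10*T*a)
g = 3136 (g = 28*112 = 3136)
t(H) = -1/5000 (t(H) = -(⅕)⁴/8 = -⅛*1/625 = -1/5000)
√(t(y(14, -5)) + g) = √(-1/5000 + 3136) = √(15679999/5000) = √31359998/100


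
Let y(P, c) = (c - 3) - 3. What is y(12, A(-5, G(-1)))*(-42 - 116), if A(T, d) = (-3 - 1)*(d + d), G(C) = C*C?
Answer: 2212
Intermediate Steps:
G(C) = C²
A(T, d) = -8*d
y(P, c) = -6 + c (y(P, c) = (-3 + c) - 3 = -6 + c)
y(12, A(-5, G(-1)))*(-42 - 116) = (-6 - 8*(-1)²)*(-42 - 116) = (-6 - 8*1)*(-158) = (-6 - 8)*(-158) = -14*(-158) = 2212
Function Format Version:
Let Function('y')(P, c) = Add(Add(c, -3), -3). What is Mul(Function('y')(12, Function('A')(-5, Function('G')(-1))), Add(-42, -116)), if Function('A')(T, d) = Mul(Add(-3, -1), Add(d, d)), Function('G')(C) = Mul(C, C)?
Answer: 2212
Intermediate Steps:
Function('G')(C) = Pow(C, 2)
Function('A')(T, d) = Mul(-8, d) (Function('A')(T, d) = Mul(-4, Mul(2, d)) = Mul(-8, d))
Function('y')(P, c) = Add(-6, c) (Function('y')(P, c) = Add(Add(-3, c), -3) = Add(-6, c))
Mul(Function('y')(12, Function('A')(-5, Function('G')(-1))), Add(-42, -116)) = Mul(Add(-6, Mul(-8, Pow(-1, 2))), Add(-42, -116)) = Mul(Add(-6, Mul(-8, 1)), -158) = Mul(Add(-6, -8), -158) = Mul(-14, -158) = 2212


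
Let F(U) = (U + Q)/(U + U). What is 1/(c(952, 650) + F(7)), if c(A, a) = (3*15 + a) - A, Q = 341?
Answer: -7/1625 ≈ -0.0043077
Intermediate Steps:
F(U) = (341 + U)/(2*U) (F(U) = (U + 341)/(U + U) = (341 + U)/((2*U)) = (341 + U)*(1/(2*U)) = (341 + U)/(2*U))
c(A, a) = 45 + a - A (c(A, a) = (45 + a) - A = 45 + a - A)
1/(c(952, 650) + F(7)) = 1/((45 + 650 - 1*952) + (½)*(341 + 7)/7) = 1/((45 + 650 - 952) + (½)*(⅐)*348) = 1/(-257 + 174/7) = 1/(-1625/7) = -7/1625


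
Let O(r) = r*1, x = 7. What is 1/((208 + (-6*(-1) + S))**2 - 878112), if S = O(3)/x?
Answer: -49/40774487 ≈ -1.2017e-6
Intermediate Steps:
O(r) = r
S = 3/7 ≈ 0.42857
1/((208 + (-6*(-1) + S))**2 - 878112) = 1/((208 + (-6*(-1) + 3/7))**2 - 878112) = 1/((208 + (6 + 3/7))**2 - 878112) = 1/((208 + 45/7)**2 - 878112) = 1/((1501/7)**2 - 878112) = 1/(2253001/49 - 878112) = 1/(-40774487/49) = -49/40774487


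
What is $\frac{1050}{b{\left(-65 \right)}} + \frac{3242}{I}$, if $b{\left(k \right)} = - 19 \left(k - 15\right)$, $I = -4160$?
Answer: $- \frac{3499}{39520} \approx -0.088537$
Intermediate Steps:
$b{\left(k \right)} = 285 - 19 k$ ($b{\left(k \right)} = - 19 \left(-15 + k\right) = 285 - 19 k$)
$\frac{1050}{b{\left(-65 \right)}} + \frac{3242}{I} = \frac{1050}{285 - -1235} + \frac{3242}{-4160} = \frac{1050}{285 + 1235} + 3242 \left(- \frac{1}{4160}\right) = \frac{1050}{1520} - \frac{1621}{2080} = 1050 \cdot \frac{1}{1520} - \frac{1621}{2080} = \frac{105}{152} - \frac{1621}{2080} = - \frac{3499}{39520}$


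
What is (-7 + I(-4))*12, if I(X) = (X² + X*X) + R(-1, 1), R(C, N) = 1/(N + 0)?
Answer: 312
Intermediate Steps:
R(C, N) = 1/N
I(X) = 1 + 2*X² (I(X) = (X² + X*X) + 1/1 = (X² + X²) + 1 = 2*X² + 1 = 1 + 2*X²)
(-7 + I(-4))*12 = (-7 + (1 + 2*(-4)²))*12 = (-7 + (1 + 2*16))*12 = (-7 + (1 + 32))*12 = (-7 + 33)*12 = 26*12 = 312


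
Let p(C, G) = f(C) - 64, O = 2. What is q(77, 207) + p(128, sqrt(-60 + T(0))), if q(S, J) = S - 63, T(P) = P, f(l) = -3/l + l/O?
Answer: 1789/128 ≈ 13.977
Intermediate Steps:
f(l) = l/2 - 3/l (f(l) = -3/l + l/2 = l/2 - 3/l)
q(S, J) = -63 + S
p(C, G) = -64 + C/2 - 3/C (p(C, G) = (C/2 - 3/C) - 64 = -64 + C/2 - 3/C)
q(77, 207) + p(128, sqrt(-60 + T(0))) = (-63 + 77) + (-64 + (1/2)*128 - 3/128) = 14 + (-64 + 64 - 3*1/128) = 14 + (-64 + 64 - 3/128) = 14 - 3/128 = 1789/128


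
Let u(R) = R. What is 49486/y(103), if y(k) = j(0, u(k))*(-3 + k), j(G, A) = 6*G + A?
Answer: 24743/5150 ≈ 4.8045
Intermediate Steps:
j(G, A) = A + 6*G
y(k) = k*(-3 + k) (y(k) = (k + 6*0)*(-3 + k) = (k + 0)*(-3 + k) = k*(-3 + k))
49486/y(103) = 49486/((103*(-3 + 103))) = 49486/((103*100)) = 49486/10300 = 49486*(1/10300) = 24743/5150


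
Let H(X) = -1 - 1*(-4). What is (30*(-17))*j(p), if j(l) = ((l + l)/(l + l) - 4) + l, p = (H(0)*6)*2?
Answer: -16830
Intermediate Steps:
H(X) = 3 (H(X) = -1 + 4 = 3)
p = 36 (p = (3*6)*2 = 18*2 = 36)
j(l) = -3 + l (j(l) = ((2*l)/((2*l)) - 4) + l = ((2*l)*(1/(2*l)) - 4) + l = (1 - 4) + l = -3 + l)
(30*(-17))*j(p) = (30*(-17))*(-3 + 36) = -510*33 = -16830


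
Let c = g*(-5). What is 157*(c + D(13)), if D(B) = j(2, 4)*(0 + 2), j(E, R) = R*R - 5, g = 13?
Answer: -6751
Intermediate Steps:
c = -65 (c = 13*(-5) = -65)
j(E, R) = -5 + R² (j(E, R) = R² - 5 = -5 + R²)
D(B) = 22 (D(B) = (-5 + 4²)*(0 + 2) = (-5 + 16)*2 = 11*2 = 22)
157*(c + D(13)) = 157*(-65 + 22) = 157*(-43) = -6751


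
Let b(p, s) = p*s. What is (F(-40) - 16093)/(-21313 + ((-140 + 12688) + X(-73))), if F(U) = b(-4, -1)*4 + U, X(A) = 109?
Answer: 16117/8656 ≈ 1.8619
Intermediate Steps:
F(U) = 16 + U (F(U) = -4*(-1)*4 + U = 4*4 + U = 16 + U)
(F(-40) - 16093)/(-21313 + ((-140 + 12688) + X(-73))) = ((16 - 40) - 16093)/(-21313 + ((-140 + 12688) + 109)) = (-24 - 16093)/(-21313 + (12548 + 109)) = -16117/(-21313 + 12657) = -16117/(-8656) = -16117*(-1/8656) = 16117/8656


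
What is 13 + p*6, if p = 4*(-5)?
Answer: -107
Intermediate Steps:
p = -20
13 + p*6 = 13 - 20*6 = 13 - 120 = -107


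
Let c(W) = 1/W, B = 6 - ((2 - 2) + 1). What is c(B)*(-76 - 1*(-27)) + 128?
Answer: 591/5 ≈ 118.20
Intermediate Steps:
B = 5 (B = 6 - (0 + 1) = 6 - 1*1 = 6 - 1 = 5)
c(B)*(-76 - 1*(-27)) + 128 = (-76 - 1*(-27))/5 + 128 = (-76 + 27)/5 + 128 = (1/5)*(-49) + 128 = -49/5 + 128 = 591/5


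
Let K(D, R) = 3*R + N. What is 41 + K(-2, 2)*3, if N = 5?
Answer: 74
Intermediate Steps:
K(D, R) = 5 + 3*R (K(D, R) = 3*R + 5 = 5 + 3*R)
41 + K(-2, 2)*3 = 41 + (5 + 3*2)*3 = 41 + (5 + 6)*3 = 41 + 11*3 = 41 + 33 = 74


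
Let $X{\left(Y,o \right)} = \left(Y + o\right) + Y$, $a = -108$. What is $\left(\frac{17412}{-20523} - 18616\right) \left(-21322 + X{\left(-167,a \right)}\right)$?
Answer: $\frac{2771816465040}{6841} \approx 4.0518 \cdot 10^{8}$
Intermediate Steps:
$X{\left(Y,o \right)} = o + 2 Y$
$\left(\frac{17412}{-20523} - 18616\right) \left(-21322 + X{\left(-167,a \right)}\right) = \left(\frac{17412}{-20523} - 18616\right) \left(-21322 + \left(-108 + 2 \left(-167\right)\right)\right) = \left(17412 \left(- \frac{1}{20523}\right) - 18616\right) \left(-21322 - 442\right) = \left(- \frac{5804}{6841} - 18616\right) \left(-21322 - 442\right) = \left(- \frac{127357860}{6841}\right) \left(-21764\right) = \frac{2771816465040}{6841}$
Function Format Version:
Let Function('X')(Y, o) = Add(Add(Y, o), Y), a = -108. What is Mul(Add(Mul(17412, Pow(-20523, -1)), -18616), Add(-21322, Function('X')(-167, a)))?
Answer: Rational(2771816465040, 6841) ≈ 4.0518e+8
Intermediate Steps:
Function('X')(Y, o) = Add(o, Mul(2, Y))
Mul(Add(Mul(17412, Pow(-20523, -1)), -18616), Add(-21322, Function('X')(-167, a))) = Mul(Add(Mul(17412, Pow(-20523, -1)), -18616), Add(-21322, Add(-108, Mul(2, -167)))) = Mul(Add(Mul(17412, Rational(-1, 20523)), -18616), Add(-21322, Add(-108, -334))) = Mul(Add(Rational(-5804, 6841), -18616), Add(-21322, -442)) = Mul(Rational(-127357860, 6841), -21764) = Rational(2771816465040, 6841)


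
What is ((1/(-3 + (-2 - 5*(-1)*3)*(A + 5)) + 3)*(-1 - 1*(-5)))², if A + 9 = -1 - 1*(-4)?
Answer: 2209/16 ≈ 138.06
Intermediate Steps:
A = -6 (A = -9 + (-1 - 1*(-4)) = -9 + (-1 + 4) = -9 + 3 = -6)
((1/(-3 + (-2 - 5*(-1)*3)*(A + 5)) + 3)*(-1 - 1*(-5)))² = ((1/(-3 + (-2 - 5*(-1)*3)*(-6 + 5)) + 3)*(-1 - 1*(-5)))² = ((1/(-3 + (-2 + 5*3)*(-1)) + 3)*(-1 + 5))² = ((1/(-3 + (-2 + 15)*(-1)) + 3)*4)² = ((1/(-3 + 13*(-1)) + 3)*4)² = ((1/(-3 - 13) + 3)*4)² = ((1/(-16) + 3)*4)² = ((-1/16 + 3)*4)² = ((47/16)*4)² = (47/4)² = 2209/16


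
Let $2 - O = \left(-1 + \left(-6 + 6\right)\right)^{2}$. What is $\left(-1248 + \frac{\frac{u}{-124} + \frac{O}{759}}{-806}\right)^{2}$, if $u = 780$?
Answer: $\frac{140036346559639861321}{89911870302969} \approx 1.5575 \cdot 10^{6}$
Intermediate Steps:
$O = 1$ ($O = 2 - \left(-1 + \left(-6 + 6\right)\right)^{2} = 2 - \left(-1 + 0\right)^{2} = 2 - \left(-1\right)^{2} = 2 - 1 = 1$)
$\left(-1248 + \frac{\frac{u}{-124} + \frac{O}{759}}{-806}\right)^{2} = \left(-1248 + \frac{\frac{780}{-124} + 1 \cdot \frac{1}{759}}{-806}\right)^{2} = \left(-1248 + \left(780 \left(- \frac{1}{124}\right) + 1 \cdot \frac{1}{759}\right) \left(- \frac{1}{806}\right)\right)^{2} = \left(-1248 + \left(- \frac{195}{31} + \frac{1}{759}\right) \left(- \frac{1}{806}\right)\right)^{2} = \left(-1248 - - \frac{73987}{9482187}\right)^{2} = \left(-1248 + \frac{73987}{9482187}\right)^{2} = \left(- \frac{11833695389}{9482187}\right)^{2} = \frac{140036346559639861321}{89911870302969}$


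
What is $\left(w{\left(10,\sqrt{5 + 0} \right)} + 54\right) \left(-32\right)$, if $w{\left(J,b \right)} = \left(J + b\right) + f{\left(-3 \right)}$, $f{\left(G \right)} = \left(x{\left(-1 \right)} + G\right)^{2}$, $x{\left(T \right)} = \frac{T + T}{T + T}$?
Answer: $-2176 - 32 \sqrt{5} \approx -2247.6$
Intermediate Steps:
$x{\left(T \right)} = 1$ ($x{\left(T \right)} = \frac{2 T}{2 T} = 2 T \frac{1}{2 T} = 1$)
$f{\left(G \right)} = \left(1 + G\right)^{2}$
$w{\left(J,b \right)} = 4 + J + b$ ($w{\left(J,b \right)} = \left(J + b\right) + \left(1 - 3\right)^{2} = \left(J + b\right) + \left(-2\right)^{2} = \left(J + b\right) + 4 = 4 + J + b$)
$\left(w{\left(10,\sqrt{5 + 0} \right)} + 54\right) \left(-32\right) = \left(\left(4 + 10 + \sqrt{5 + 0}\right) + 54\right) \left(-32\right) = \left(\left(4 + 10 + \sqrt{5}\right) + 54\right) \left(-32\right) = \left(\left(14 + \sqrt{5}\right) + 54\right) \left(-32\right) = \left(68 + \sqrt{5}\right) \left(-32\right) = -2176 - 32 \sqrt{5}$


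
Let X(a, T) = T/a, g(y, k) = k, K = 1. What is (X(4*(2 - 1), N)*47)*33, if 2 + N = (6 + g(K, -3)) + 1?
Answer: 1551/2 ≈ 775.50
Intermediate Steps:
N = 2 (N = -2 + ((6 - 3) + 1) = -2 + (3 + 1) = -2 + 4 = 2)
(X(4*(2 - 1), N)*47)*33 = ((2/((4*(2 - 1))))*47)*33 = ((2/((4*1)))*47)*33 = ((2/4)*47)*33 = ((2*(¼))*47)*33 = ((½)*47)*33 = (47/2)*33 = 1551/2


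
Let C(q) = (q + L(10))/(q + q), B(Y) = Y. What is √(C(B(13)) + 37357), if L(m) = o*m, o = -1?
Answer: √25253410/26 ≈ 193.28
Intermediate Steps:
L(m) = -m
C(q) = (-10 + q)/(2*q) (C(q) = (q - 1*10)/(q + q) = (q - 10)/((2*q)) = (-10 + q)*(1/(2*q)) = (-10 + q)/(2*q))
√(C(B(13)) + 37357) = √((½)*(-10 + 13)/13 + 37357) = √((½)*(1/13)*3 + 37357) = √(3/26 + 37357) = √(971285/26) = √25253410/26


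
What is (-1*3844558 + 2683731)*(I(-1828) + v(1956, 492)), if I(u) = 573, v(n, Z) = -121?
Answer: -524693804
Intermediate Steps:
(-1*3844558 + 2683731)*(I(-1828) + v(1956, 492)) = (-1*3844558 + 2683731)*(573 - 121) = (-3844558 + 2683731)*452 = -1160827*452 = -524693804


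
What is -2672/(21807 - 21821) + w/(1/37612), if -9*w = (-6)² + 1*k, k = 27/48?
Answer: -4273021/28 ≈ -1.5261e+5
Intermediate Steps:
k = 9/16 (k = 27*(1/48) = 9/16 ≈ 0.56250)
w = -65/16 (w = -((-6)² + 1*(9/16))/9 = -(36 + 9/16)/9 = -⅑*585/16 = -65/16 ≈ -4.0625)
-2672/(21807 - 21821) + w/(1/37612) = -2672/(21807 - 21821) - 65/(16*(1/37612)) = -2672/(-14) - 65/(16*1/37612) = -2672*(-1/14) - 65/16*37612 = 1336/7 - 611195/4 = -4273021/28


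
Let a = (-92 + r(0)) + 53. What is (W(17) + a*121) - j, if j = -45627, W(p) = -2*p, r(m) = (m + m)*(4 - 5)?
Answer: 40874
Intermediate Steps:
r(m) = -2*m (r(m) = (2*m)*(-1) = -2*m)
a = -39 (a = (-92 - 2*0) + 53 = (-92 + 0) + 53 = -92 + 53 = -39)
(W(17) + a*121) - j = (-2*17 - 39*121) - 1*(-45627) = (-34 - 4719) + 45627 = -4753 + 45627 = 40874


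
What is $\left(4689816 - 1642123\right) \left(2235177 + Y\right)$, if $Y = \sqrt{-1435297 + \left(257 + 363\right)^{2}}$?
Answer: $6812133296661 + 3047693 i \sqrt{1050897} \approx 6.8121 \cdot 10^{12} + 3.1243 \cdot 10^{9} i$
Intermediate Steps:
$Y = i \sqrt{1050897}$ ($Y = \sqrt{-1435297 + 620^{2}} = \sqrt{-1435297 + 384400} = \sqrt{-1050897} = i \sqrt{1050897} \approx 1025.1 i$)
$\left(4689816 - 1642123\right) \left(2235177 + Y\right) = \left(4689816 - 1642123\right) \left(2235177 + i \sqrt{1050897}\right) = 3047693 \left(2235177 + i \sqrt{1050897}\right) = 6812133296661 + 3047693 i \sqrt{1050897}$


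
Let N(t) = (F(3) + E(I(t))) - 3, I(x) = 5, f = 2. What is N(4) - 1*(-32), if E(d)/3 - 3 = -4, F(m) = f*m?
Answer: 32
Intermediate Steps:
F(m) = 2*m
E(d) = -3 (E(d) = 9 + 3*(-4) = 9 - 12 = -3)
N(t) = 0 (N(t) = (2*3 - 3) - 3 = (6 - 3) - 3 = 3 - 3 = 0)
N(4) - 1*(-32) = 0 - 1*(-32) = 0 + 32 = 32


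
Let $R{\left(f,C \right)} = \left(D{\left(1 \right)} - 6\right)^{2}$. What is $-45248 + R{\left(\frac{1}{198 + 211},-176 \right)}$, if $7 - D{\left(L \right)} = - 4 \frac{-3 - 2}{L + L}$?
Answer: $-45167$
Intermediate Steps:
$D{\left(L \right)} = 7 - \frac{10}{L}$ ($D{\left(L \right)} = 7 - - 4 \frac{-3 - 2}{L + L} = 7 - - 4 \left(- \frac{5}{2 L}\right) = 7 - \frac{10}{L}$)
$R{\left(f,C \right)} = 81$ ($R{\left(f,C \right)} = \left(\left(7 - \frac{10}{1}\right) - 6\right)^{2} = \left(\left(7 - 10\right) - 6\right)^{2} = \left(-3 - 6\right)^{2} = \left(-9\right)^{2} = 81$)
$-45248 + R{\left(\frac{1}{198 + 211},-176 \right)} = -45248 + 81 = -45167$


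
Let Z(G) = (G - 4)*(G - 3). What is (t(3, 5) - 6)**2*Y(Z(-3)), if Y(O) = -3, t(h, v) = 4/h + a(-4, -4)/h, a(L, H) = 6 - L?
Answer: -16/3 ≈ -5.3333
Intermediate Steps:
Z(G) = (-4 + G)*(-3 + G)
t(h, v) = 14/h (t(h, v) = 4/h + (6 - 1*(-4))/h = 4/h + (6 + 4)/h = 4/h + 10/h = 14/h)
(t(3, 5) - 6)**2*Y(Z(-3)) = (14/3 - 6)**2*(-3) = (-4/3)**2*(-3) = (16/9)*(-3) = -16/3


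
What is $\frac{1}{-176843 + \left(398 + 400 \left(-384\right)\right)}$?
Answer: $- \frac{1}{330045} \approx -3.0299 \cdot 10^{-6}$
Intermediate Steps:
$\frac{1}{-176843 + \left(398 + 400 \left(-384\right)\right)} = \frac{1}{-176843 + \left(398 - 153600\right)} = \frac{1}{-176843 - 153202} = \frac{1}{-330045} = - \frac{1}{330045}$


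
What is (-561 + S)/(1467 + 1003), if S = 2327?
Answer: 883/1235 ≈ 0.71498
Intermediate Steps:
(-561 + S)/(1467 + 1003) = (-561 + 2327)/(1467 + 1003) = 1766/2470 = 1766*(1/2470) = 883/1235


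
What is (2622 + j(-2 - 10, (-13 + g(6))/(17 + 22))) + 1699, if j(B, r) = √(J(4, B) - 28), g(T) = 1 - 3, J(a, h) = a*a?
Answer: 4321 + 2*I*√3 ≈ 4321.0 + 3.4641*I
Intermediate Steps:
J(a, h) = a²
g(T) = -2
j(B, r) = 2*I*√3 (j(B, r) = √(4² - 28) = √(16 - 28) = √(-12) = 2*I*√3)
(2622 + j(-2 - 10, (-13 + g(6))/(17 + 22))) + 1699 = (2622 + 2*I*√3) + 1699 = 4321 + 2*I*√3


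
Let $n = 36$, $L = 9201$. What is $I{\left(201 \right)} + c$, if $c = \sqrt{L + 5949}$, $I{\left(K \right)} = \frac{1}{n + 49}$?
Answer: $\frac{1}{85} + 5 \sqrt{606} \approx 123.1$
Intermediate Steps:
$I{\left(K \right)} = \frac{1}{85}$ ($I{\left(K \right)} = \frac{1}{36 + 49} = \frac{1}{85}$)
$c = 5 \sqrt{606}$ ($c = \sqrt{9201 + 5949} = \sqrt{15150} = 5 \sqrt{606} \approx 123.09$)
$I{\left(201 \right)} + c = \frac{1}{85} + 5 \sqrt{606}$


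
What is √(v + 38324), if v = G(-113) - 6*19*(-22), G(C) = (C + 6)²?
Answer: 3*√5809 ≈ 228.65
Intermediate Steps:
G(C) = (6 + C)²
v = 13957 (v = (6 - 113)² - 6*19*(-22) = (-107)² - 114*(-22) = 11449 - 1*(-2508) = 11449 + 2508 = 13957)
√(v + 38324) = √(13957 + 38324) = √52281 = 3*√5809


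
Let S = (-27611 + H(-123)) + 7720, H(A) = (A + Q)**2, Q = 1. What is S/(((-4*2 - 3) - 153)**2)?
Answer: -5007/26896 ≈ -0.18616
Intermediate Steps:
H(A) = (1 + A)**2 (H(A) = (A + 1)**2 = (1 + A)**2)
S = -5007 (S = (-27611 + (1 - 123)**2) + 7720 = (-27611 + (-122)**2) + 7720 = (-27611 + 14884) + 7720 = -12727 + 7720 = -5007)
S/(((-4*2 - 3) - 153)**2) = -5007/((-4*2 - 3) - 153)**2 = -5007/((-8 - 3) - 153)**2 = -5007/(-11 - 153)**2 = -5007/((-164)**2) = -5007/26896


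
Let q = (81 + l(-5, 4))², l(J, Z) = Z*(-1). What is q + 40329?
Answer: 46258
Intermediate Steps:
l(J, Z) = -Z
q = 5929 (q = (81 - 1*4)² = (81 - 4)² = 77² = 5929)
q + 40329 = 5929 + 40329 = 46258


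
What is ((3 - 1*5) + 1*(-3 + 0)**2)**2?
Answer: 49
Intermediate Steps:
((3 - 1*5) + 1*(-3 + 0)**2)**2 = ((3 - 5) + 1*(-3)**2)**2 = (-2 + 1*9)**2 = (-2 + 9)**2 = 7**2 = 49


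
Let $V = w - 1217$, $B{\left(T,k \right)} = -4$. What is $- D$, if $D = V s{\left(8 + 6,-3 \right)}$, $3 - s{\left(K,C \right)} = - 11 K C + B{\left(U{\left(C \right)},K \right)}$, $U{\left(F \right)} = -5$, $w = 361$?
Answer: $-389480$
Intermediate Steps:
$s{\left(K,C \right)} = 7 + 11 C K$ ($s{\left(K,C \right)} = 3 - \left(- 11 K C - 4\right) = 3 - \left(- 11 C K - 4\right) = 3 - \left(-4 - 11 C K\right) = 3 + \left(4 + 11 C K\right) = 7 + 11 C K$)
$V = -856$ ($V = 361 - 1217 = -856$)
$D = 389480$ ($D = - 856 \left(7 + 11 \left(-3\right) \left(8 + 6\right)\right) = - 856 \left(7 + 11 \left(-3\right) 14\right) = - 856 \left(7 - 462\right) = \left(-856\right) \left(-455\right) = 389480$)
$- D = \left(-1\right) 389480 = -389480$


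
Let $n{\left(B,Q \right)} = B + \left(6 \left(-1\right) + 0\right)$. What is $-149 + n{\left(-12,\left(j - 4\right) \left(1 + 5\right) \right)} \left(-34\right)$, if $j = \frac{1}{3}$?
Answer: $463$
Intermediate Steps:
$j = \frac{1}{3} \approx 0.33333$
$n{\left(B,Q \right)} = -6 + B$ ($n{\left(B,Q \right)} = B + \left(-6 + 0\right) = B - 6 = -6 + B$)
$-149 + n{\left(-12,\left(j - 4\right) \left(1 + 5\right) \right)} \left(-34\right) = -149 + \left(-6 - 12\right) \left(-34\right) = -149 - -612 = -149 + 612 = 463$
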